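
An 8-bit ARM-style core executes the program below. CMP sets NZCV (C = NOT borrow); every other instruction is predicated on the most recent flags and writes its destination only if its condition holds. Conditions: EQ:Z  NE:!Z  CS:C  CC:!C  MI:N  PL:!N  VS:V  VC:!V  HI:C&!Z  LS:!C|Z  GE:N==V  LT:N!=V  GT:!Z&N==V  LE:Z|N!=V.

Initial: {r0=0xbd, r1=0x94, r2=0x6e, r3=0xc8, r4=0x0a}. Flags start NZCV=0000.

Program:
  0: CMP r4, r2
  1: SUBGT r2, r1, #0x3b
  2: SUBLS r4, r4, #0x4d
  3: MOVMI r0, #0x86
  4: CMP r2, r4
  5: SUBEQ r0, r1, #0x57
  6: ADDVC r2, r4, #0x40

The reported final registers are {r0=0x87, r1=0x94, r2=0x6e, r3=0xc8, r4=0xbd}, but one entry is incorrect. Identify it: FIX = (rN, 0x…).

[0] flags=1000 → (cmp)
[1] flags=1000 GT?F → skip
[2] flags=1000 LS?T → r4=0xbd
[3] flags=1000 MI?T → r0=0x86
[4] flags=1001 → (cmp)
[5] flags=1001 EQ?F → skip
[6] flags=1001 VC?F → skip

FIX = (r0, 0x86)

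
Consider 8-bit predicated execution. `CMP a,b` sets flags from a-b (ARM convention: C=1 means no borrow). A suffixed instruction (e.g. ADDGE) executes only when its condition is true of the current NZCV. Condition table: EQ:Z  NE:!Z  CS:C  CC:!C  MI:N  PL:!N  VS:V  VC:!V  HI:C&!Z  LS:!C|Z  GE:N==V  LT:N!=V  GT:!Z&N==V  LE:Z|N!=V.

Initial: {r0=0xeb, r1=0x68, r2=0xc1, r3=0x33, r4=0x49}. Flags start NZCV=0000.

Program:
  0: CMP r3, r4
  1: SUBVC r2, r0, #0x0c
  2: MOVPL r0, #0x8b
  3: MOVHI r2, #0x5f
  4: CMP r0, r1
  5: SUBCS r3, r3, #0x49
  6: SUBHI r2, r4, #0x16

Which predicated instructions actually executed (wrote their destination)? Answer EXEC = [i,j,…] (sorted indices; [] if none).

EXEC = [1,5,6]

0: ✓ CMP  NZCV=1000
1: ✓ SUBVC  r2←0xdf
2: · MOVPL
3: · MOVHI
4: ✓ CMP  NZCV=1010
5: ✓ SUBCS  r3←0xea
6: ✓ SUBHI  r2←0x33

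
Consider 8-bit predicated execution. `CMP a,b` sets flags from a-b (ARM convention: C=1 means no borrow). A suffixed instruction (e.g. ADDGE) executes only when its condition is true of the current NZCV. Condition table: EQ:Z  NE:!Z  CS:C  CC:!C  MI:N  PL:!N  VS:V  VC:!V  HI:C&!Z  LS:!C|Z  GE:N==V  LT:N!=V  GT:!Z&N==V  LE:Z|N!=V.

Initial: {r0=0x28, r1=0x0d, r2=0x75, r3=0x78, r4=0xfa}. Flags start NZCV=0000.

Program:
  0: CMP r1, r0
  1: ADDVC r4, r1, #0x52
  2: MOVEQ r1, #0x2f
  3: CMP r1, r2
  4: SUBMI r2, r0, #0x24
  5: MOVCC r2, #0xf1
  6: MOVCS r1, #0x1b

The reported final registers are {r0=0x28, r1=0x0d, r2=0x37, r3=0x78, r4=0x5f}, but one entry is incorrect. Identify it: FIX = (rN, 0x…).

FIX = (r2, 0xf1)

[0] flags=1000 → (cmp)
[1] flags=1000 VC?T → r4=0x5f
[2] flags=1000 EQ?F → skip
[3] flags=1000 → (cmp)
[4] flags=1000 MI?T → r2=0x04
[5] flags=1000 CC?T → r2=0xf1
[6] flags=1000 CS?F → skip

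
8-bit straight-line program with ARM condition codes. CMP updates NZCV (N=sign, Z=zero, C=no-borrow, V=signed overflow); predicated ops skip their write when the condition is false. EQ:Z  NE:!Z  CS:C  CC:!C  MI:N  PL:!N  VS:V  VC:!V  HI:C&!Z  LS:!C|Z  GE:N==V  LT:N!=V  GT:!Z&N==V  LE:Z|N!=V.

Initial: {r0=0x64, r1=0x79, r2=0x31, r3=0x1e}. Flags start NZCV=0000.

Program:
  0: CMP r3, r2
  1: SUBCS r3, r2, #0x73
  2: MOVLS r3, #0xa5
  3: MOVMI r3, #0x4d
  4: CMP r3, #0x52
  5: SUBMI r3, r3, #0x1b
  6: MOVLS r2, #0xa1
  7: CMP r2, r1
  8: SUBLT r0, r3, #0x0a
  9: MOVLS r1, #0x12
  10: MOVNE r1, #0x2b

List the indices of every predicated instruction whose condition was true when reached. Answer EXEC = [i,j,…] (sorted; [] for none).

0: ✓ CMP  NZCV=1000
1: · SUBCS
2: ✓ MOVLS  r3←0xa5
3: ✓ MOVMI  r3←0x4d
4: ✓ CMP  NZCV=1000
5: ✓ SUBMI  r3←0x32
6: ✓ MOVLS  r2←0xa1
7: ✓ CMP  NZCV=0011
8: ✓ SUBLT  r0←0x28
9: · MOVLS
10: ✓ MOVNE  r1←0x2b

EXEC = [2,3,5,6,8,10]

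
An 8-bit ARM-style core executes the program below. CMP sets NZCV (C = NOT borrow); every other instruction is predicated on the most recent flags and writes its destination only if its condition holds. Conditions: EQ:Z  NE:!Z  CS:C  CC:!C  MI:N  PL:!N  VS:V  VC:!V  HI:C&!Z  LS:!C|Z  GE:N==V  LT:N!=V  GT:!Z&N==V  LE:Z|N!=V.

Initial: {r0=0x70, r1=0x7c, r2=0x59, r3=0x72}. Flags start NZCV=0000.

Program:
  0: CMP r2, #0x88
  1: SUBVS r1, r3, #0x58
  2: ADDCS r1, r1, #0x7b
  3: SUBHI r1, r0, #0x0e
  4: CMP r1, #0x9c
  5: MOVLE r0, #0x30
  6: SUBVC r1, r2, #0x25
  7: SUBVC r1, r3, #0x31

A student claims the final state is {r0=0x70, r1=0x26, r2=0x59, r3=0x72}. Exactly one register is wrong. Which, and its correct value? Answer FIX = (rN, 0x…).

FIX = (r1, 0x41)

[0] flags=1001 → (cmp)
[1] flags=1001 VS?T → r1=0x1a
[2] flags=1001 CS?F → skip
[3] flags=1001 HI?F → skip
[4] flags=0000 → (cmp)
[5] flags=0000 LE?F → skip
[6] flags=0000 VC?T → r1=0x34
[7] flags=0000 VC?T → r1=0x41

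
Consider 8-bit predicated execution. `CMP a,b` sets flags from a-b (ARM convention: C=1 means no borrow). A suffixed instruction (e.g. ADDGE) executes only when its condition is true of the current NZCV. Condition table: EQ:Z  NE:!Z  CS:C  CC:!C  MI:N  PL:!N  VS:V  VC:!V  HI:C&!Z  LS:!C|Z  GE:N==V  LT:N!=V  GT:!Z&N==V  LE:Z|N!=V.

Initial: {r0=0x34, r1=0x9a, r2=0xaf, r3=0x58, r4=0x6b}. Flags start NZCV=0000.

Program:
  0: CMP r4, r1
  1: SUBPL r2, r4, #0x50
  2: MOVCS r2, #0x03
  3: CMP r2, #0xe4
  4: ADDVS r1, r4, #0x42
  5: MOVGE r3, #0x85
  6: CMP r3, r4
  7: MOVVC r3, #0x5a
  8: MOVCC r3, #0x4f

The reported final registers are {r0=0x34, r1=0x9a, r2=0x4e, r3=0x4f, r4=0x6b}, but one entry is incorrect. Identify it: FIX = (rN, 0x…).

0: ✓ CMP  NZCV=1001
1: · SUBPL
2: · MOVCS
3: ✓ CMP  NZCV=1000
4: · ADDVS
5: · MOVGE
6: ✓ CMP  NZCV=1000
7: ✓ MOVVC  r3←0x5a
8: ✓ MOVCC  r3←0x4f

FIX = (r2, 0xaf)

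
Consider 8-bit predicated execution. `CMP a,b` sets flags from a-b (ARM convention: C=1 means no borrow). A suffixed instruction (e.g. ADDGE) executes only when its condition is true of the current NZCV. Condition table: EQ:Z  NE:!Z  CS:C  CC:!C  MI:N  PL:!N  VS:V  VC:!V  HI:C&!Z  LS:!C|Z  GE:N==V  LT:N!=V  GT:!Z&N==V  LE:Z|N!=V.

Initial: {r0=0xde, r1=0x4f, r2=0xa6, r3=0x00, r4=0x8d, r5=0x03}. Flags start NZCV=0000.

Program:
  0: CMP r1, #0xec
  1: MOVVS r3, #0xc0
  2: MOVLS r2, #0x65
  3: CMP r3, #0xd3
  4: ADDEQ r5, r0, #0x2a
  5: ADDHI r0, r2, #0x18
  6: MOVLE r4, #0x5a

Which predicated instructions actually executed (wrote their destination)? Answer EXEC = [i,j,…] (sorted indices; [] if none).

EXEC = [2]

[0] flags=0000 → (cmp)
[1] flags=0000 VS?F → skip
[2] flags=0000 LS?T → r2=0x65
[3] flags=0000 → (cmp)
[4] flags=0000 EQ?F → skip
[5] flags=0000 HI?F → skip
[6] flags=0000 LE?F → skip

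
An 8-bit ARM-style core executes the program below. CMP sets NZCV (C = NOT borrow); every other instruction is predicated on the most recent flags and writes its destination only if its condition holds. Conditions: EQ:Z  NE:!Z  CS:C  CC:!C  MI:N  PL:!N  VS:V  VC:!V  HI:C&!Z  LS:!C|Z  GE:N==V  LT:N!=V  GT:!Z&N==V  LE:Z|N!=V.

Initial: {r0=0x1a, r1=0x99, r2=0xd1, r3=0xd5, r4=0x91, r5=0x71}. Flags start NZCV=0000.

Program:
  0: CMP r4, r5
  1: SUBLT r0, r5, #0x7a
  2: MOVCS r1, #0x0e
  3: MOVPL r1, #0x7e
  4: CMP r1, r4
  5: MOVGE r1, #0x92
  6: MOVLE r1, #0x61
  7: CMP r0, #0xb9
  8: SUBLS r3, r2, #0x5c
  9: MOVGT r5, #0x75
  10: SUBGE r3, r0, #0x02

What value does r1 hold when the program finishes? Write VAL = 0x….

VAL = 0x92

[0] flags=0011 → (cmp)
[1] flags=0011 LT?T → r0=0xf7
[2] flags=0011 CS?T → r1=0x0e
[3] flags=0011 PL?T → r1=0x7e
[4] flags=1001 → (cmp)
[5] flags=1001 GE?T → r1=0x92
[6] flags=1001 LE?F → skip
[7] flags=0010 → (cmp)
[8] flags=0010 LS?F → skip
[9] flags=0010 GT?T → r5=0x75
[10] flags=0010 GE?T → r3=0xf5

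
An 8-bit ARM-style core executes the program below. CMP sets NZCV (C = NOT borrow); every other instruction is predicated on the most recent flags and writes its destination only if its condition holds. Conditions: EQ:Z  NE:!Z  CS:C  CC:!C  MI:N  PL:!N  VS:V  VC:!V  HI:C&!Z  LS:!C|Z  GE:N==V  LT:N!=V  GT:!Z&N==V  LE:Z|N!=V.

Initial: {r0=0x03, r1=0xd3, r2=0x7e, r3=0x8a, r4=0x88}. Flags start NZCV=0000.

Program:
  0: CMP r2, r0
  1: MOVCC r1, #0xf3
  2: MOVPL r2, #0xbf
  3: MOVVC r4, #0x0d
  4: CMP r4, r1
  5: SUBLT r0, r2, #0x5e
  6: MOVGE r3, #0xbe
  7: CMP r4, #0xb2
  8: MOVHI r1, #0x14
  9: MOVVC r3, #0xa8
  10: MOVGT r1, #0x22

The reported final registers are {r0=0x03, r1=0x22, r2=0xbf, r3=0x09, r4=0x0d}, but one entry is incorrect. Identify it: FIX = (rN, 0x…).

[0] flags=0010 → (cmp)
[1] flags=0010 CC?F → skip
[2] flags=0010 PL?T → r2=0xbf
[3] flags=0010 VC?T → r4=0x0d
[4] flags=0000 → (cmp)
[5] flags=0000 LT?F → skip
[6] flags=0000 GE?T → r3=0xbe
[7] flags=0000 → (cmp)
[8] flags=0000 HI?F → skip
[9] flags=0000 VC?T → r3=0xa8
[10] flags=0000 GT?T → r1=0x22

FIX = (r3, 0xa8)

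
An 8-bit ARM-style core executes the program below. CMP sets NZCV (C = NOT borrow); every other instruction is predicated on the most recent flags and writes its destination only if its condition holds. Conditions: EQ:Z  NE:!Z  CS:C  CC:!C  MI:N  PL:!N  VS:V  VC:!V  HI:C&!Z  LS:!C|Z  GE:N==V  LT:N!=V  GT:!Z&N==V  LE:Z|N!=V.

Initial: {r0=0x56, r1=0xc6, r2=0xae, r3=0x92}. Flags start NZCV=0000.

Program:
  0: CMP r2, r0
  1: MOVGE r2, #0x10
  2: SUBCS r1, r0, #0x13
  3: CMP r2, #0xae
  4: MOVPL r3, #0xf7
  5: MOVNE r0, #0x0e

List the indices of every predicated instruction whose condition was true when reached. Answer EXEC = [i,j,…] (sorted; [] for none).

[0] flags=0011 → (cmp)
[1] flags=0011 GE?F → skip
[2] flags=0011 CS?T → r1=0x43
[3] flags=0110 → (cmp)
[4] flags=0110 PL?T → r3=0xf7
[5] flags=0110 NE?F → skip

EXEC = [2,4]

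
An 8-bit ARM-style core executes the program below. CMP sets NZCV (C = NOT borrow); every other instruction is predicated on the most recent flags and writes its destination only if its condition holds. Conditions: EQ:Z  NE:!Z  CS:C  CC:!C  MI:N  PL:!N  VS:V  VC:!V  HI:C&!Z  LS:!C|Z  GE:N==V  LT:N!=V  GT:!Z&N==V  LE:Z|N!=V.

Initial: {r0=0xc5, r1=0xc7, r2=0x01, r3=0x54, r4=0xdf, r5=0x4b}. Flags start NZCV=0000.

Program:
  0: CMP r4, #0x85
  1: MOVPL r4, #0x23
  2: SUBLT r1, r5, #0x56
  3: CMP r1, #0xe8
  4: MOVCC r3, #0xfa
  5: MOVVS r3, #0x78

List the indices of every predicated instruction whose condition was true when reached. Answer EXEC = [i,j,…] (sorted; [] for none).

0: ✓ CMP  NZCV=0010
1: ✓ MOVPL  r4←0x23
2: · SUBLT
3: ✓ CMP  NZCV=1000
4: ✓ MOVCC  r3←0xfa
5: · MOVVS

EXEC = [1,4]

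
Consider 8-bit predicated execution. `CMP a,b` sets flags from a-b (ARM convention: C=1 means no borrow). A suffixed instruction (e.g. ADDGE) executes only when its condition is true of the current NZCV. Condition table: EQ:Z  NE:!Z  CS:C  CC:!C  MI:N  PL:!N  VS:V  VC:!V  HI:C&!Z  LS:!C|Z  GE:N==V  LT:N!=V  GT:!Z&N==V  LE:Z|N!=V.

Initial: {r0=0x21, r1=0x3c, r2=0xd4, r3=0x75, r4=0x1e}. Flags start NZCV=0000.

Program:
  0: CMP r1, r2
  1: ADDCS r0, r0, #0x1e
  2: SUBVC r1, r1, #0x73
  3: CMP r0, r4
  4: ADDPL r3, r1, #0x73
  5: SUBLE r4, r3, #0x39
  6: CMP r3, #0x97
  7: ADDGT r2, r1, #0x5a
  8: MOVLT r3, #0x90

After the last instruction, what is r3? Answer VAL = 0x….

VAL = 0x3c

[0] flags=0000 → (cmp)
[1] flags=0000 CS?F → skip
[2] flags=0000 VC?T → r1=0xc9
[3] flags=0010 → (cmp)
[4] flags=0010 PL?T → r3=0x3c
[5] flags=0010 LE?F → skip
[6] flags=1001 → (cmp)
[7] flags=1001 GT?T → r2=0x23
[8] flags=1001 LT?F → skip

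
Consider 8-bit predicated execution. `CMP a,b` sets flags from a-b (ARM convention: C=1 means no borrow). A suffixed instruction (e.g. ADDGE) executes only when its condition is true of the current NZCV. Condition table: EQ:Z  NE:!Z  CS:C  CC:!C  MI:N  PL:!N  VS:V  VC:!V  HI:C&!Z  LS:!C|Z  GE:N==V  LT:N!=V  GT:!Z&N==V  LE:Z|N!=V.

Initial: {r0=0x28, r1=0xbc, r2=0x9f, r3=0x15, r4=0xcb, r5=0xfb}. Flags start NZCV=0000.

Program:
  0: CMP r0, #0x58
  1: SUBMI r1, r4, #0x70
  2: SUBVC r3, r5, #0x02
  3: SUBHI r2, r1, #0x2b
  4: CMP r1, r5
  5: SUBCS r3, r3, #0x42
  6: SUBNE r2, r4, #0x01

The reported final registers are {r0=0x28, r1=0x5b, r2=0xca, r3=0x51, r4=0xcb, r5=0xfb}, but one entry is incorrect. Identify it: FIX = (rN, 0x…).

FIX = (r3, 0xf9)

0: ✓ CMP  NZCV=1000
1: ✓ SUBMI  r1←0x5b
2: ✓ SUBVC  r3←0xf9
3: · SUBHI
4: ✓ CMP  NZCV=0000
5: · SUBCS
6: ✓ SUBNE  r2←0xca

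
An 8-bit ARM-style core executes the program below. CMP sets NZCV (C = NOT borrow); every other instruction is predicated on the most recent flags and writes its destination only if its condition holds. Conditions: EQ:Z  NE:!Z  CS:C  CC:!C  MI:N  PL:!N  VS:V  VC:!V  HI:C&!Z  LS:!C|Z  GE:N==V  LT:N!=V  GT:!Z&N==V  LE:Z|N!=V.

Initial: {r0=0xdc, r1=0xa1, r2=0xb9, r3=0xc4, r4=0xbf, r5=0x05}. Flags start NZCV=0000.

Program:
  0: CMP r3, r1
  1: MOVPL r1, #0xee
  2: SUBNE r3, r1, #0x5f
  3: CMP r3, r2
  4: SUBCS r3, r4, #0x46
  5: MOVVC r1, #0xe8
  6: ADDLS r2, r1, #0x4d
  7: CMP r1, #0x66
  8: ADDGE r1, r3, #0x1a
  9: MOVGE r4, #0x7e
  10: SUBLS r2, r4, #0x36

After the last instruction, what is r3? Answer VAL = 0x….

[0] flags=0010 → (cmp)
[1] flags=0010 PL?T → r1=0xee
[2] flags=0010 NE?T → r3=0x8f
[3] flags=1000 → (cmp)
[4] flags=1000 CS?F → skip
[5] flags=1000 VC?T → r1=0xe8
[6] flags=1000 LS?T → r2=0x35
[7] flags=1010 → (cmp)
[8] flags=1010 GE?F → skip
[9] flags=1010 GE?F → skip
[10] flags=1010 LS?F → skip

VAL = 0x8f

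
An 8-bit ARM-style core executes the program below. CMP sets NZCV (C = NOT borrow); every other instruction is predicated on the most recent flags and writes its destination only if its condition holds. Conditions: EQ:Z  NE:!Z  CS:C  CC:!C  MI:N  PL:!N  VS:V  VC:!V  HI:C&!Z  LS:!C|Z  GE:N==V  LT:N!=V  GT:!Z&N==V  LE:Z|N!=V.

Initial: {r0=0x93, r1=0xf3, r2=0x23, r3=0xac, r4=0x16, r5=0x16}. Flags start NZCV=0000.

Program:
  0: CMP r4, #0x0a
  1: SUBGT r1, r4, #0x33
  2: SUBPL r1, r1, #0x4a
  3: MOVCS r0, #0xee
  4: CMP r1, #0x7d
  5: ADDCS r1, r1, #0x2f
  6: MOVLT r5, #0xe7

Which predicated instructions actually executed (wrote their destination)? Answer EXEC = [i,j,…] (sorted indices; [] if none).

[0] flags=0010 → (cmp)
[1] flags=0010 GT?T → r1=0xe3
[2] flags=0010 PL?T → r1=0x99
[3] flags=0010 CS?T → r0=0xee
[4] flags=0011 → (cmp)
[5] flags=0011 CS?T → r1=0xc8
[6] flags=0011 LT?T → r5=0xe7

EXEC = [1,2,3,5,6]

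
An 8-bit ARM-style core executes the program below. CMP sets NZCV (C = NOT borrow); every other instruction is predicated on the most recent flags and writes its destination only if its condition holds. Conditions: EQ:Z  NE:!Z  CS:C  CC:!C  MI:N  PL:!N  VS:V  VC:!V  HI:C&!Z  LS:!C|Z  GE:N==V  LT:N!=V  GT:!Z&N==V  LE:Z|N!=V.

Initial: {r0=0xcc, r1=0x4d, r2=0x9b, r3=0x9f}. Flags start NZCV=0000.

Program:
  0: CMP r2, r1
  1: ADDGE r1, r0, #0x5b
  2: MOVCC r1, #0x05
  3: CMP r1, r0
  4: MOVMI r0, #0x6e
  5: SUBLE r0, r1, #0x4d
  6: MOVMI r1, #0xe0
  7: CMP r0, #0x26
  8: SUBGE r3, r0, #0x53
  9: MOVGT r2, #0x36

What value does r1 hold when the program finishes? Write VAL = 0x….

0: ✓ CMP  NZCV=0011
1: · ADDGE
2: · MOVCC
3: ✓ CMP  NZCV=1001
4: ✓ MOVMI  r0←0x6e
5: · SUBLE
6: ✓ MOVMI  r1←0xe0
7: ✓ CMP  NZCV=0010
8: ✓ SUBGE  r3←0x1b
9: ✓ MOVGT  r2←0x36

VAL = 0xe0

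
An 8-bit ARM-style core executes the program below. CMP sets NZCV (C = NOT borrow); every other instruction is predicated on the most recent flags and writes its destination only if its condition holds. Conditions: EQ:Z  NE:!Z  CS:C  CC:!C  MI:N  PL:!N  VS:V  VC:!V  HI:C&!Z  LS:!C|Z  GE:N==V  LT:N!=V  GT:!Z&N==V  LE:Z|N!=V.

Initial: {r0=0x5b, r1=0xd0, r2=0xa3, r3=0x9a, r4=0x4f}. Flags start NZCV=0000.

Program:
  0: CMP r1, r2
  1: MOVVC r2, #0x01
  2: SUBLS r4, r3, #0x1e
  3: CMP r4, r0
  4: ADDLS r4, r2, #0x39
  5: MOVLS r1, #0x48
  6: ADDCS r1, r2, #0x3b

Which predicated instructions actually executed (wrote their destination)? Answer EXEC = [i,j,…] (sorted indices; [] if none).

EXEC = [1,4,5]

[0] flags=0010 → (cmp)
[1] flags=0010 VC?T → r2=0x01
[2] flags=0010 LS?F → skip
[3] flags=1000 → (cmp)
[4] flags=1000 LS?T → r4=0x3a
[5] flags=1000 LS?T → r1=0x48
[6] flags=1000 CS?F → skip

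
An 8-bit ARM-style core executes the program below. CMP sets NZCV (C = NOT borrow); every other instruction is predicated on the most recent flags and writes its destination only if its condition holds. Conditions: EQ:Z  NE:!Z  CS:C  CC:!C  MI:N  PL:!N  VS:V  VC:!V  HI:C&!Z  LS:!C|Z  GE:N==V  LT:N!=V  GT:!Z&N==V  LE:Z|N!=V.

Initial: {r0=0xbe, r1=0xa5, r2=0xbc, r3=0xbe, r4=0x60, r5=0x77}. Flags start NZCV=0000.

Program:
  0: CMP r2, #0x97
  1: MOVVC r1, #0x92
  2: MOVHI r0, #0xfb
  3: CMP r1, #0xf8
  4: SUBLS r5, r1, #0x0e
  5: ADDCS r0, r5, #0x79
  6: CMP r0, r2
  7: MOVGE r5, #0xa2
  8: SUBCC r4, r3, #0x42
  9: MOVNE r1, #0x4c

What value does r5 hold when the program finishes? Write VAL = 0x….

[0] flags=0010 → (cmp)
[1] flags=0010 VC?T → r1=0x92
[2] flags=0010 HI?T → r0=0xfb
[3] flags=1000 → (cmp)
[4] flags=1000 LS?T → r5=0x84
[5] flags=1000 CS?F → skip
[6] flags=0010 → (cmp)
[7] flags=0010 GE?T → r5=0xa2
[8] flags=0010 CC?F → skip
[9] flags=0010 NE?T → r1=0x4c

VAL = 0xa2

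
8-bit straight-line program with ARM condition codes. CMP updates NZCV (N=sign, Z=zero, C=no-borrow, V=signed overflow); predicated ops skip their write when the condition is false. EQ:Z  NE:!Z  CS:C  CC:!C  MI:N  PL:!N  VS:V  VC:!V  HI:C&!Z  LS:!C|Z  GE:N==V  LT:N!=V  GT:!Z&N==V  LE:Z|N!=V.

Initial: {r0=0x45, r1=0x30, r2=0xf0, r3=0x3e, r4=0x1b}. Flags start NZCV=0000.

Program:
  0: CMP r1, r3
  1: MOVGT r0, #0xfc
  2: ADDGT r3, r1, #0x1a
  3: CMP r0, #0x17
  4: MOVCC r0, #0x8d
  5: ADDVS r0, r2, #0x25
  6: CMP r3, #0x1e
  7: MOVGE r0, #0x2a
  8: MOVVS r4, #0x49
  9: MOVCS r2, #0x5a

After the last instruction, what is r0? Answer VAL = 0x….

VAL = 0x2a

0: ✓ CMP  NZCV=1000
1: · MOVGT
2: · ADDGT
3: ✓ CMP  NZCV=0010
4: · MOVCC
5: · ADDVS
6: ✓ CMP  NZCV=0010
7: ✓ MOVGE  r0←0x2a
8: · MOVVS
9: ✓ MOVCS  r2←0x5a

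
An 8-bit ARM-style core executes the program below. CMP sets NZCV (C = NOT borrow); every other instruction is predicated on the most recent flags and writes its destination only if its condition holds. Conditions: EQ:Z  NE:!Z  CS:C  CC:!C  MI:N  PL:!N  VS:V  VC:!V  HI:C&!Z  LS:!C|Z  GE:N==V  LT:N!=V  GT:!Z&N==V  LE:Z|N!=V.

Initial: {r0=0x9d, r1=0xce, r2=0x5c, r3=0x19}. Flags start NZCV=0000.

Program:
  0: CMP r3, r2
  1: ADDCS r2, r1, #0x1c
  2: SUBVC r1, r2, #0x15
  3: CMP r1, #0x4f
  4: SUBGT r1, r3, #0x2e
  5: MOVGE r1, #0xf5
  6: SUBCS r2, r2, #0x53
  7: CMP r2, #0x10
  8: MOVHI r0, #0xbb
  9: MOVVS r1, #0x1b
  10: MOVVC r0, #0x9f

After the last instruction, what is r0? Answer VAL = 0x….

VAL = 0x9f

[0] flags=1000 → (cmp)
[1] flags=1000 CS?F → skip
[2] flags=1000 VC?T → r1=0x47
[3] flags=1000 → (cmp)
[4] flags=1000 GT?F → skip
[5] flags=1000 GE?F → skip
[6] flags=1000 CS?F → skip
[7] flags=0010 → (cmp)
[8] flags=0010 HI?T → r0=0xbb
[9] flags=0010 VS?F → skip
[10] flags=0010 VC?T → r0=0x9f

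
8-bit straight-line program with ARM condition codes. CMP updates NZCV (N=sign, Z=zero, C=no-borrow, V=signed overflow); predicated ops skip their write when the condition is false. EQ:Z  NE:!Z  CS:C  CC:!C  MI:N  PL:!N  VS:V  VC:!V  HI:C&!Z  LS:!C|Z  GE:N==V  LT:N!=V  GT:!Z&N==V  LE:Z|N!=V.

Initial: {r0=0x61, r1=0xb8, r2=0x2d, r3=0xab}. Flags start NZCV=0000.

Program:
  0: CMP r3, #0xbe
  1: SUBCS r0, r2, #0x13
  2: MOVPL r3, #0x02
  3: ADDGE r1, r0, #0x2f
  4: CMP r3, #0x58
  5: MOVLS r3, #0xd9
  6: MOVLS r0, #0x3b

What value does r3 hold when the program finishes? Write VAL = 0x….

0: ✓ CMP  NZCV=1000
1: · SUBCS
2: · MOVPL
3: · ADDGE
4: ✓ CMP  NZCV=0011
5: · MOVLS
6: · MOVLS

VAL = 0xab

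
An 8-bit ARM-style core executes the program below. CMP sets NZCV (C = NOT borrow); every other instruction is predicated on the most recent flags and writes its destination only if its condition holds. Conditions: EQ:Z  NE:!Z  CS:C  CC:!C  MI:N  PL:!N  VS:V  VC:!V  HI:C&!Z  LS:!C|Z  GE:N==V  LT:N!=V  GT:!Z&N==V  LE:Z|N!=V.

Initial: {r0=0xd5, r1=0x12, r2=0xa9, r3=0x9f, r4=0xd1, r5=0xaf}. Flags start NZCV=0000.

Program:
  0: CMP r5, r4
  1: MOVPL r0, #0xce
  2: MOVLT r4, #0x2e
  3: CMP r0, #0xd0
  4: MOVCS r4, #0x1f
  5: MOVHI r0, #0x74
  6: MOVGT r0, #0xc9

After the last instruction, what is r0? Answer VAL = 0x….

0: ✓ CMP  NZCV=1000
1: · MOVPL
2: ✓ MOVLT  r4←0x2e
3: ✓ CMP  NZCV=0010
4: ✓ MOVCS  r4←0x1f
5: ✓ MOVHI  r0←0x74
6: ✓ MOVGT  r0←0xc9

VAL = 0xc9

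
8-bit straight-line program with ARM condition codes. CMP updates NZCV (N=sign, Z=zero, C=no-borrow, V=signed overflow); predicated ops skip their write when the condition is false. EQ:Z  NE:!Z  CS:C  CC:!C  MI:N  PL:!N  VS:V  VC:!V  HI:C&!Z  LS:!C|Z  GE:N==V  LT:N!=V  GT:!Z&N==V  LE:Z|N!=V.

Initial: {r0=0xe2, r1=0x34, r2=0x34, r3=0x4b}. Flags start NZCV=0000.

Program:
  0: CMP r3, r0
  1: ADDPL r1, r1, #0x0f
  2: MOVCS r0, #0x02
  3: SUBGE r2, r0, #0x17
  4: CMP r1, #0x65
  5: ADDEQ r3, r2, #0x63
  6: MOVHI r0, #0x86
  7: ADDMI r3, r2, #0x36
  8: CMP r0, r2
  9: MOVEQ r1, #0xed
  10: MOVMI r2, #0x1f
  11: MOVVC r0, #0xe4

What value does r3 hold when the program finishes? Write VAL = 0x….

VAL = 0x01

[0] flags=0000 → (cmp)
[1] flags=0000 PL?T → r1=0x43
[2] flags=0000 CS?F → skip
[3] flags=0000 GE?T → r2=0xcb
[4] flags=1000 → (cmp)
[5] flags=1000 EQ?F → skip
[6] flags=1000 HI?F → skip
[7] flags=1000 MI?T → r3=0x01
[8] flags=0010 → (cmp)
[9] flags=0010 EQ?F → skip
[10] flags=0010 MI?F → skip
[11] flags=0010 VC?T → r0=0xe4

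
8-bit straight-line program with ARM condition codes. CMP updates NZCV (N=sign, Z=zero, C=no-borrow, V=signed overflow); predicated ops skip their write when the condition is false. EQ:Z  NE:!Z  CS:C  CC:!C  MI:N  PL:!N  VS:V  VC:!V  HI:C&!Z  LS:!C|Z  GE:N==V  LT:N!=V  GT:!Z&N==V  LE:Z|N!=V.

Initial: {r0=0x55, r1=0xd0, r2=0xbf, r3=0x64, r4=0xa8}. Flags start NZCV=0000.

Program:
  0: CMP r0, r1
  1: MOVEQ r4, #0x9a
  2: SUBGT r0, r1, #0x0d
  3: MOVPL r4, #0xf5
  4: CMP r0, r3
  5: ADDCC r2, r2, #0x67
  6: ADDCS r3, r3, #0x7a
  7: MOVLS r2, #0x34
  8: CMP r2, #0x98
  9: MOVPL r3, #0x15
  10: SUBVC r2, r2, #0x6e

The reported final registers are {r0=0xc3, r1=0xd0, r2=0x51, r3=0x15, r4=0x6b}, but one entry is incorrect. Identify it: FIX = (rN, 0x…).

[0] flags=1001 → (cmp)
[1] flags=1001 EQ?F → skip
[2] flags=1001 GT?T → r0=0xc3
[3] flags=1001 PL?F → skip
[4] flags=0011 → (cmp)
[5] flags=0011 CC?F → skip
[6] flags=0011 CS?T → r3=0xde
[7] flags=0011 LS?F → skip
[8] flags=0010 → (cmp)
[9] flags=0010 PL?T → r3=0x15
[10] flags=0010 VC?T → r2=0x51

FIX = (r4, 0xa8)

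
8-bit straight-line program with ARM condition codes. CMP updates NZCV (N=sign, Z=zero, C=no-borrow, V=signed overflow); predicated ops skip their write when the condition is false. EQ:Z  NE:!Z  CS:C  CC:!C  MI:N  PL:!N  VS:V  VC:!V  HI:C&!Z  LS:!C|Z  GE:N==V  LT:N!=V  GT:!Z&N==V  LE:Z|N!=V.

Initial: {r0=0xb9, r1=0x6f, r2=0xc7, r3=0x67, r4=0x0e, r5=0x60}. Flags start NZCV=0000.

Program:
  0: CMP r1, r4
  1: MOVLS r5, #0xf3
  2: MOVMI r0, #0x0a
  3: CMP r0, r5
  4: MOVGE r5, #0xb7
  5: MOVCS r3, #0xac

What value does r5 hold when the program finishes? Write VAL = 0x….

0: ✓ CMP  NZCV=0010
1: · MOVLS
2: · MOVMI
3: ✓ CMP  NZCV=0011
4: · MOVGE
5: ✓ MOVCS  r3←0xac

VAL = 0x60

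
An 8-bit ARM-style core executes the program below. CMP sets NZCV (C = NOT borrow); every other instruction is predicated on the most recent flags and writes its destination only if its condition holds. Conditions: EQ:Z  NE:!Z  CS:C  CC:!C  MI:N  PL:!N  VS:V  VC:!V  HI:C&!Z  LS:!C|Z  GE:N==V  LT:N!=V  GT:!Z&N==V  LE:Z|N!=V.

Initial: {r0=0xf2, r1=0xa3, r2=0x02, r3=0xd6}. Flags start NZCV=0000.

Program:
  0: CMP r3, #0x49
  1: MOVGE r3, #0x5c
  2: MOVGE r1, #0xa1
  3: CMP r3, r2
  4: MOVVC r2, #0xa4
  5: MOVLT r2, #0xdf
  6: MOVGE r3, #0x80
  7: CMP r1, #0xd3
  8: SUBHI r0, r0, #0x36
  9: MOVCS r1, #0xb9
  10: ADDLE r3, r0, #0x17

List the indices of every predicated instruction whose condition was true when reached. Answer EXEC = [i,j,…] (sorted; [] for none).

EXEC = [4,5,10]

0: ✓ CMP  NZCV=1010
1: · MOVGE
2: · MOVGE
3: ✓ CMP  NZCV=1010
4: ✓ MOVVC  r2←0xa4
5: ✓ MOVLT  r2←0xdf
6: · MOVGE
7: ✓ CMP  NZCV=1000
8: · SUBHI
9: · MOVCS
10: ✓ ADDLE  r3←0x09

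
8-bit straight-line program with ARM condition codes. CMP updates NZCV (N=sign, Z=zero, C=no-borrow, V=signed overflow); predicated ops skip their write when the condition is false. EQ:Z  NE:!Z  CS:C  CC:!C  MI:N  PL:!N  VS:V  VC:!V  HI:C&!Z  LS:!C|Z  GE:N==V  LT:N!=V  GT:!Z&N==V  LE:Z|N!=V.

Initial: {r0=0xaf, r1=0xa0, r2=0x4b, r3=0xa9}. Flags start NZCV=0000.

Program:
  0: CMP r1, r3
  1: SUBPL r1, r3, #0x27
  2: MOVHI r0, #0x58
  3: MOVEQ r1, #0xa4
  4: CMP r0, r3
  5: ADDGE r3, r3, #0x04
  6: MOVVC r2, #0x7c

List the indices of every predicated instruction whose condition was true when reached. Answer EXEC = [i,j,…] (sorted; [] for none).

EXEC = [5,6]

0: ✓ CMP  NZCV=1000
1: · SUBPL
2: · MOVHI
3: · MOVEQ
4: ✓ CMP  NZCV=0010
5: ✓ ADDGE  r3←0xad
6: ✓ MOVVC  r2←0x7c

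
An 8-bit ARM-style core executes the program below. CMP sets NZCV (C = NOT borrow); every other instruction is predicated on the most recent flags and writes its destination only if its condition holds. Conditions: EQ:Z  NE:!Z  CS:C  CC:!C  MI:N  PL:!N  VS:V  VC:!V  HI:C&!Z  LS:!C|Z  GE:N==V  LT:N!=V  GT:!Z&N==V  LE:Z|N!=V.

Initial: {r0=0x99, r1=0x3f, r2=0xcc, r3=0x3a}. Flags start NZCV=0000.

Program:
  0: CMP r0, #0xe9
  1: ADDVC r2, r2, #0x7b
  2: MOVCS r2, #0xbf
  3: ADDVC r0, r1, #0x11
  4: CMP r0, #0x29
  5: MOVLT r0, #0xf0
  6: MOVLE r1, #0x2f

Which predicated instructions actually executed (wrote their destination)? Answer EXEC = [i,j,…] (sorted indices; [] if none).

EXEC = [1,3]

0: ✓ CMP  NZCV=1000
1: ✓ ADDVC  r2←0x47
2: · MOVCS
3: ✓ ADDVC  r0←0x50
4: ✓ CMP  NZCV=0010
5: · MOVLT
6: · MOVLE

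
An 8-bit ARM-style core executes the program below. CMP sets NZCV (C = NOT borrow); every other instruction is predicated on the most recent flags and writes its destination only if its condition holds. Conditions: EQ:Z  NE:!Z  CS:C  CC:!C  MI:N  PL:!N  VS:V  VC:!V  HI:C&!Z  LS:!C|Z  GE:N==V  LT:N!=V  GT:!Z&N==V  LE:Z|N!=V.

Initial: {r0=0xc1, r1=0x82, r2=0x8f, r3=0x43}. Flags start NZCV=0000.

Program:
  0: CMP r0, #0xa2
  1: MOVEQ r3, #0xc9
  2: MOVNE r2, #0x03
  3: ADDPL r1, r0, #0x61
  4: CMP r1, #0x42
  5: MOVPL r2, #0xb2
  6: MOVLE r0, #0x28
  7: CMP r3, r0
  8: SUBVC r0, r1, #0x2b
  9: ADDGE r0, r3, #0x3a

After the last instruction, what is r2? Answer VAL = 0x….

VAL = 0x03

[0] flags=0010 → (cmp)
[1] flags=0010 EQ?F → skip
[2] flags=0010 NE?T → r2=0x03
[3] flags=0010 PL?T → r1=0x22
[4] flags=1000 → (cmp)
[5] flags=1000 PL?F → skip
[6] flags=1000 LE?T → r0=0x28
[7] flags=0010 → (cmp)
[8] flags=0010 VC?T → r0=0xf7
[9] flags=0010 GE?T → r0=0x7d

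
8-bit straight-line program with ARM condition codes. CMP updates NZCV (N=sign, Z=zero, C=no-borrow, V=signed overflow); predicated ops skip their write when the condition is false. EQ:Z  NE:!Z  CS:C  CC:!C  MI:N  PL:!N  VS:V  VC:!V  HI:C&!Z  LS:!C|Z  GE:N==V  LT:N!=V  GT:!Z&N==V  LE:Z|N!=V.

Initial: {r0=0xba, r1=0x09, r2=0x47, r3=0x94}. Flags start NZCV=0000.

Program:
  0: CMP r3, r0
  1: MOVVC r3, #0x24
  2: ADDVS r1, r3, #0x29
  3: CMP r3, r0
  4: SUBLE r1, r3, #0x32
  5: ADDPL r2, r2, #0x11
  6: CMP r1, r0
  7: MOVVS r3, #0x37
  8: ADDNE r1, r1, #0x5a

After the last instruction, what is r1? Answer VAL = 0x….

VAL = 0x63

[0] flags=1000 → (cmp)
[1] flags=1000 VC?T → r3=0x24
[2] flags=1000 VS?F → skip
[3] flags=0000 → (cmp)
[4] flags=0000 LE?F → skip
[5] flags=0000 PL?T → r2=0x58
[6] flags=0000 → (cmp)
[7] flags=0000 VS?F → skip
[8] flags=0000 NE?T → r1=0x63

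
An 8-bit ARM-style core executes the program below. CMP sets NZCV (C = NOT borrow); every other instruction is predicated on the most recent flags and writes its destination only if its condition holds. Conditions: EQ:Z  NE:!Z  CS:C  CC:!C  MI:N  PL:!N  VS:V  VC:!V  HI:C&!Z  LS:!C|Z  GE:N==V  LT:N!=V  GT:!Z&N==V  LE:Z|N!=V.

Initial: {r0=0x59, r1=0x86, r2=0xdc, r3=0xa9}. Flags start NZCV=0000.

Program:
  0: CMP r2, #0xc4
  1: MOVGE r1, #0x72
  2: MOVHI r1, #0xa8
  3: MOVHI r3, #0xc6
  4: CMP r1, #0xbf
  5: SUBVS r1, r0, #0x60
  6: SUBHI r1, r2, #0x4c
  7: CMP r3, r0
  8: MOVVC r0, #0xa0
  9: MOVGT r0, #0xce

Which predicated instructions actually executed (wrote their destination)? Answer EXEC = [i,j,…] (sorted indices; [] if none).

EXEC = [1,2,3]

0: ✓ CMP  NZCV=0010
1: ✓ MOVGE  r1←0x72
2: ✓ MOVHI  r1←0xa8
3: ✓ MOVHI  r3←0xc6
4: ✓ CMP  NZCV=1000
5: · SUBVS
6: · SUBHI
7: ✓ CMP  NZCV=0011
8: · MOVVC
9: · MOVGT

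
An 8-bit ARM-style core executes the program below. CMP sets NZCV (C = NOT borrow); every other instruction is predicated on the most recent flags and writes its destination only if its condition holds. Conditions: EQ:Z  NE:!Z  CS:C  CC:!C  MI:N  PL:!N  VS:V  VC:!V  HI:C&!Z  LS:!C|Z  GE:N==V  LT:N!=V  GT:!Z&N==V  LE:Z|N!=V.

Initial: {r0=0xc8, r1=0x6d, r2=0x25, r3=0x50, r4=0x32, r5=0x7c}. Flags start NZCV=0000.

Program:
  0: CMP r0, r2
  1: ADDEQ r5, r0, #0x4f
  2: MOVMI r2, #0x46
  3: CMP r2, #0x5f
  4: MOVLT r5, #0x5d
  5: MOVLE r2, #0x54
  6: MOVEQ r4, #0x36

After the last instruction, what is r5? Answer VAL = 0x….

VAL = 0x5d

[0] flags=1010 → (cmp)
[1] flags=1010 EQ?F → skip
[2] flags=1010 MI?T → r2=0x46
[3] flags=1000 → (cmp)
[4] flags=1000 LT?T → r5=0x5d
[5] flags=1000 LE?T → r2=0x54
[6] flags=1000 EQ?F → skip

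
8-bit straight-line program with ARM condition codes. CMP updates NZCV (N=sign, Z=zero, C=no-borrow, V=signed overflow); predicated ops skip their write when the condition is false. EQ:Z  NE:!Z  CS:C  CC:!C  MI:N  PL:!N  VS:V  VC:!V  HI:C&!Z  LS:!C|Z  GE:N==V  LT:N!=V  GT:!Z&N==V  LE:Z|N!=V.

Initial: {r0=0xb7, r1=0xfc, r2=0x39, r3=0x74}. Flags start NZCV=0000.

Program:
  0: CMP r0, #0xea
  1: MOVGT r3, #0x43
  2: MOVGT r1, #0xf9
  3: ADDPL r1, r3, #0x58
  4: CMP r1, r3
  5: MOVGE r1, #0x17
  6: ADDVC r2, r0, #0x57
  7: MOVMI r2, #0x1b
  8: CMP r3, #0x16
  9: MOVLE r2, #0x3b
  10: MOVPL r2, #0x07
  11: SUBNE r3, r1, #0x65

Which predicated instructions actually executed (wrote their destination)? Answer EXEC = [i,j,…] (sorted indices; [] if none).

0: ✓ CMP  NZCV=1000
1: · MOVGT
2: · MOVGT
3: · ADDPL
4: ✓ CMP  NZCV=1010
5: · MOVGE
6: ✓ ADDVC  r2←0x0e
7: ✓ MOVMI  r2←0x1b
8: ✓ CMP  NZCV=0010
9: · MOVLE
10: ✓ MOVPL  r2←0x07
11: ✓ SUBNE  r3←0x97

EXEC = [6,7,10,11]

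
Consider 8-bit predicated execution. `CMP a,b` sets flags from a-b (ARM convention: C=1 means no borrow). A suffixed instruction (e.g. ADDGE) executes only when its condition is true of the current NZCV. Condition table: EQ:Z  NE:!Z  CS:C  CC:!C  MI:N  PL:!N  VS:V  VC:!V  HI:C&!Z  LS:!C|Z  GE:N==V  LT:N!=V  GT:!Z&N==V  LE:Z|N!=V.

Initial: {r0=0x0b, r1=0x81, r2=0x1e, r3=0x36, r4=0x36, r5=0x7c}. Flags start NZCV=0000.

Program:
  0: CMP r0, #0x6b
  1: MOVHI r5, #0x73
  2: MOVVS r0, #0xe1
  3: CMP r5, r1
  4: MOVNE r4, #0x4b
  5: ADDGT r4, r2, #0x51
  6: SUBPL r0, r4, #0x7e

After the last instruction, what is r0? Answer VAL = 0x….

VAL = 0x0b

0: ✓ CMP  NZCV=1000
1: · MOVHI
2: · MOVVS
3: ✓ CMP  NZCV=1001
4: ✓ MOVNE  r4←0x4b
5: ✓ ADDGT  r4←0x6f
6: · SUBPL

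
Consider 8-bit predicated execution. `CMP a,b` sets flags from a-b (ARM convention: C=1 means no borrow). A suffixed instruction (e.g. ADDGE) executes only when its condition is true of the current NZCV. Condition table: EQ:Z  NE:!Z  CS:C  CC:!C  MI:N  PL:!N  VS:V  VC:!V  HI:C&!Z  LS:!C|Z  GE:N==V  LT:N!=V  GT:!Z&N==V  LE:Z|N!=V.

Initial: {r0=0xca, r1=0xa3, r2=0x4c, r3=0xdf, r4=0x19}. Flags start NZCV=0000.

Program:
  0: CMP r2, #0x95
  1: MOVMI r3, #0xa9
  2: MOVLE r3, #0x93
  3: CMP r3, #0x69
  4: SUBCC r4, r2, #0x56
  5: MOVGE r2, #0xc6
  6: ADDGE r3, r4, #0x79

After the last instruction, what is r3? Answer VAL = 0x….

0: ✓ CMP  NZCV=1001
1: ✓ MOVMI  r3←0xa9
2: · MOVLE
3: ✓ CMP  NZCV=0011
4: · SUBCC
5: · MOVGE
6: · ADDGE

VAL = 0xa9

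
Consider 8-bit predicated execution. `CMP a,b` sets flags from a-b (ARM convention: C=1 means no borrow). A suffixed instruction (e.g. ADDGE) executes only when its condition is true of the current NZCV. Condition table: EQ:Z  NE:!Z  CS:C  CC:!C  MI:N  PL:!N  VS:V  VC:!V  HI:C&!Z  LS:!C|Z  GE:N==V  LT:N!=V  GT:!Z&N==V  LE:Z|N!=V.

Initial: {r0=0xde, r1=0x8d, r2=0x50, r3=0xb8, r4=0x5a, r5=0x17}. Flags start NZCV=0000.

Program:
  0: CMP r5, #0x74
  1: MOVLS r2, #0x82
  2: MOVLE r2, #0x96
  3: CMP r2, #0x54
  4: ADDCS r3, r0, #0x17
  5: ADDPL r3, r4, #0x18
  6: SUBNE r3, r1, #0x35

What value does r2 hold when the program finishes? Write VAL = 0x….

VAL = 0x96

[0] flags=1000 → (cmp)
[1] flags=1000 LS?T → r2=0x82
[2] flags=1000 LE?T → r2=0x96
[3] flags=0011 → (cmp)
[4] flags=0011 CS?T → r3=0xf5
[5] flags=0011 PL?T → r3=0x72
[6] flags=0011 NE?T → r3=0x58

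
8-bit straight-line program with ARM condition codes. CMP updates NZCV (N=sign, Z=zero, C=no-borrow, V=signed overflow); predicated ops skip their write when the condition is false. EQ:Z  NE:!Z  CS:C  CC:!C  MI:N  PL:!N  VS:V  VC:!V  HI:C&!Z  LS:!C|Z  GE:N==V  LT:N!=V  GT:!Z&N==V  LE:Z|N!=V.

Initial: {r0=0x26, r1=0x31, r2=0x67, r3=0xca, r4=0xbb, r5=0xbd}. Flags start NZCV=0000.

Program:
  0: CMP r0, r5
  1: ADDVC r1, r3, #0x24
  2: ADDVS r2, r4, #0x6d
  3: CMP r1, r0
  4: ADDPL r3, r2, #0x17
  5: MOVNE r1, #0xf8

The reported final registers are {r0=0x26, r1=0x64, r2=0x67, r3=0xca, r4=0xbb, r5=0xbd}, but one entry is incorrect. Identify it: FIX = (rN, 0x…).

[0] flags=0000 → (cmp)
[1] flags=0000 VC?T → r1=0xee
[2] flags=0000 VS?F → skip
[3] flags=1010 → (cmp)
[4] flags=1010 PL?F → skip
[5] flags=1010 NE?T → r1=0xf8

FIX = (r1, 0xf8)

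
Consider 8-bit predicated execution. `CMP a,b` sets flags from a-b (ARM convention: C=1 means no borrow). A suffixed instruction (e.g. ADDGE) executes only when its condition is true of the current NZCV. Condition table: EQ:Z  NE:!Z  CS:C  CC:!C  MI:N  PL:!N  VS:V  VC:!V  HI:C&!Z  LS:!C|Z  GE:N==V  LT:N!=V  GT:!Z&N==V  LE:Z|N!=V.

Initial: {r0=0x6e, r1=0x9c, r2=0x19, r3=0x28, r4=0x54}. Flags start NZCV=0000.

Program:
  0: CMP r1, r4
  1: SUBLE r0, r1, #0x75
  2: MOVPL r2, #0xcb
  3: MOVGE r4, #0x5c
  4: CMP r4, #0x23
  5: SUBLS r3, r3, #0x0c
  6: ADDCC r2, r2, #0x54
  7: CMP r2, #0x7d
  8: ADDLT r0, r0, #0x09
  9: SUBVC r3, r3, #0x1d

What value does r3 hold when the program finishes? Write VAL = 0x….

0: ✓ CMP  NZCV=0011
1: ✓ SUBLE  r0←0x27
2: ✓ MOVPL  r2←0xcb
3: · MOVGE
4: ✓ CMP  NZCV=0010
5: · SUBLS
6: · ADDCC
7: ✓ CMP  NZCV=0011
8: ✓ ADDLT  r0←0x30
9: · SUBVC

VAL = 0x28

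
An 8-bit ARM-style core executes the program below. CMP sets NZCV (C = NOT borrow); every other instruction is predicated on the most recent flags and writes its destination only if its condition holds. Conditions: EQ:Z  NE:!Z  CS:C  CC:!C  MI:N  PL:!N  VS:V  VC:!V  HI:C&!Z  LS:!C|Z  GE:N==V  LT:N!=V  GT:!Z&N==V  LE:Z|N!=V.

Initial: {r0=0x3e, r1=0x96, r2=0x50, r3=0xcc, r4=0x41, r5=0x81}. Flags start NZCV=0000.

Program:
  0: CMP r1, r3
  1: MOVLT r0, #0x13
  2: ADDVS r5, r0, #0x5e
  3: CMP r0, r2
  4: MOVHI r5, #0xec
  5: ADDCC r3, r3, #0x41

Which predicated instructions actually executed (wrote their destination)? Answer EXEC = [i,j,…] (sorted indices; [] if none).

0: ✓ CMP  NZCV=1000
1: ✓ MOVLT  r0←0x13
2: · ADDVS
3: ✓ CMP  NZCV=1000
4: · MOVHI
5: ✓ ADDCC  r3←0x0d

EXEC = [1,5]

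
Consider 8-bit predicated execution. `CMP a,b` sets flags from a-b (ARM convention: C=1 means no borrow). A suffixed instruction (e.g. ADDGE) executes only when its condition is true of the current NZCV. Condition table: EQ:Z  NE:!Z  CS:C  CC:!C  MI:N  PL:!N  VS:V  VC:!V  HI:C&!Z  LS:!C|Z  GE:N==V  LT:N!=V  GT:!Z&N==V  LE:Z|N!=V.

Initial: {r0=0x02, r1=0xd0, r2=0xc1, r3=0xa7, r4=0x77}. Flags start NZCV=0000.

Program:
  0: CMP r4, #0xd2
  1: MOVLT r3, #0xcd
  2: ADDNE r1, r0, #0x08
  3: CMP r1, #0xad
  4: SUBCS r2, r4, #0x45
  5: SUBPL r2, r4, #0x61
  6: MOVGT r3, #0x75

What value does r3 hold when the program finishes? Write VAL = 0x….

[0] flags=1001 → (cmp)
[1] flags=1001 LT?F → skip
[2] flags=1001 NE?T → r1=0x0a
[3] flags=0000 → (cmp)
[4] flags=0000 CS?F → skip
[5] flags=0000 PL?T → r2=0x16
[6] flags=0000 GT?T → r3=0x75

VAL = 0x75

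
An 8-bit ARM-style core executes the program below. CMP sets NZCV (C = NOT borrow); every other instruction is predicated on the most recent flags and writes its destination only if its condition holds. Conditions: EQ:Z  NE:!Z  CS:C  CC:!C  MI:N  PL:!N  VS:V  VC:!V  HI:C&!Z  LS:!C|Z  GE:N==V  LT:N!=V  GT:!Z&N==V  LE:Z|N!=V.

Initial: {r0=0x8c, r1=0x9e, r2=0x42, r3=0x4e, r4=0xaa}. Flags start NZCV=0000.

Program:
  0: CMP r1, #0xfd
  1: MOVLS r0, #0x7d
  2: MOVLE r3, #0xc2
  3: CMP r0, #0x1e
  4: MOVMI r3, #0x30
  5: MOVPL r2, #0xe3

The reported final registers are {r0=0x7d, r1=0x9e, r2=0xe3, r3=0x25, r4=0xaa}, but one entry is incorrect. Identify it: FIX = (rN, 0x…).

0: ✓ CMP  NZCV=1000
1: ✓ MOVLS  r0←0x7d
2: ✓ MOVLE  r3←0xc2
3: ✓ CMP  NZCV=0010
4: · MOVMI
5: ✓ MOVPL  r2←0xe3

FIX = (r3, 0xc2)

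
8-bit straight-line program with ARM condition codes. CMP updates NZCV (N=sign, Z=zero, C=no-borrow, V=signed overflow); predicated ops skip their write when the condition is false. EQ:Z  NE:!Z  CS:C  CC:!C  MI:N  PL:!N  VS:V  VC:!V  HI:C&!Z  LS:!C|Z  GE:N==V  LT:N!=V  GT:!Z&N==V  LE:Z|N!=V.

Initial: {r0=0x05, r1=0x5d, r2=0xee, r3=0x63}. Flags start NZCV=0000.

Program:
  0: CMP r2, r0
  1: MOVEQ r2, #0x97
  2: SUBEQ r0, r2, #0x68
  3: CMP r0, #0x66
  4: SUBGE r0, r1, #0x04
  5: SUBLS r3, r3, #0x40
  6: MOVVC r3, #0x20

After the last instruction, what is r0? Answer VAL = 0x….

VAL = 0x05

0: ✓ CMP  NZCV=1010
1: · MOVEQ
2: · SUBEQ
3: ✓ CMP  NZCV=1000
4: · SUBGE
5: ✓ SUBLS  r3←0x23
6: ✓ MOVVC  r3←0x20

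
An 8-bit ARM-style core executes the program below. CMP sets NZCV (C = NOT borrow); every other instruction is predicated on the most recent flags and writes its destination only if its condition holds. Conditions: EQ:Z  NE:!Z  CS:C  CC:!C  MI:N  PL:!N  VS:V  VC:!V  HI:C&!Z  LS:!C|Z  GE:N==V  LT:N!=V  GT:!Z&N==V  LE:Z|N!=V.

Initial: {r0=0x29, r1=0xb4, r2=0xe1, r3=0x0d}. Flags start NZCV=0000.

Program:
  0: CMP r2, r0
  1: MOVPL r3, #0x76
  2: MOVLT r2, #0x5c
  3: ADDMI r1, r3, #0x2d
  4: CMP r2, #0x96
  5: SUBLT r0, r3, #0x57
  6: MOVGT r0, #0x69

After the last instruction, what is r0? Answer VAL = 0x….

VAL = 0x69

0: ✓ CMP  NZCV=1010
1: · MOVPL
2: ✓ MOVLT  r2←0x5c
3: ✓ ADDMI  r1←0x3a
4: ✓ CMP  NZCV=1001
5: · SUBLT
6: ✓ MOVGT  r0←0x69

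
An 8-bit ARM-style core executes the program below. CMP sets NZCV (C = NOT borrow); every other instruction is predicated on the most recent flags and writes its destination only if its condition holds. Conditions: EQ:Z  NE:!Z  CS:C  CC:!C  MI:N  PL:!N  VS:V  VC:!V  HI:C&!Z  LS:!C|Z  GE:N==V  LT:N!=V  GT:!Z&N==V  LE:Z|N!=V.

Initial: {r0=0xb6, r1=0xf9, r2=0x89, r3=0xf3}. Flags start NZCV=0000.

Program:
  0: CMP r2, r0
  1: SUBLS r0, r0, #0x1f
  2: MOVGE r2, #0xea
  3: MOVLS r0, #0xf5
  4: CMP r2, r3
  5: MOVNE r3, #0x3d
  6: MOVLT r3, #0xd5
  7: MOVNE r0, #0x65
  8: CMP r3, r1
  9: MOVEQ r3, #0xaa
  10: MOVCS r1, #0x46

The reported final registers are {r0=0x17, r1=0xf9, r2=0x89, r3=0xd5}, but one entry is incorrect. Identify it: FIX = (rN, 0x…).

0: ✓ CMP  NZCV=1000
1: ✓ SUBLS  r0←0x97
2: · MOVGE
3: ✓ MOVLS  r0←0xf5
4: ✓ CMP  NZCV=1000
5: ✓ MOVNE  r3←0x3d
6: ✓ MOVLT  r3←0xd5
7: ✓ MOVNE  r0←0x65
8: ✓ CMP  NZCV=1000
9: · MOVEQ
10: · MOVCS

FIX = (r0, 0x65)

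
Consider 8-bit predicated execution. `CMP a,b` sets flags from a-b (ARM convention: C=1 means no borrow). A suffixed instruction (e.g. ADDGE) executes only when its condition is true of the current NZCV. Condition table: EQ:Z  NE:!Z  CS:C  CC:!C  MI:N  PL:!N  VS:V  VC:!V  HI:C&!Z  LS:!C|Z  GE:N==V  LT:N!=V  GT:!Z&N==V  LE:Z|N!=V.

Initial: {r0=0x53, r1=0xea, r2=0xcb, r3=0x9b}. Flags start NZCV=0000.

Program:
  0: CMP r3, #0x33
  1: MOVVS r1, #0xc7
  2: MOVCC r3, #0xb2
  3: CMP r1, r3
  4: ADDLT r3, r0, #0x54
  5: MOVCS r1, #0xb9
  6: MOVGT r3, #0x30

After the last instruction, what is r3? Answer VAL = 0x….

0: ✓ CMP  NZCV=0011
1: ✓ MOVVS  r1←0xc7
2: · MOVCC
3: ✓ CMP  NZCV=0010
4: · ADDLT
5: ✓ MOVCS  r1←0xb9
6: ✓ MOVGT  r3←0x30

VAL = 0x30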